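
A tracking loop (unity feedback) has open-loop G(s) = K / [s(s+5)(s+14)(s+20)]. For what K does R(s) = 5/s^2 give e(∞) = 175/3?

G(s) has one factor of s in the denominator, so the system is type 1.
K_v = lim_{s→0} s·G(s) = K / (5·14·20) = (1/1400)·K.
e_ss = 5/K_v = 175/3 ⇒ K_v = 3/35 ⇒ K = (3/35)/(1/1400) = 120.

120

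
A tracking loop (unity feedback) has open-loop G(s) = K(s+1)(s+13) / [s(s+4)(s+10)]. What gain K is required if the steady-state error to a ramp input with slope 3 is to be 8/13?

One free integrator in G(s): this is a type 1 system.
K_v = lim_{s→0} s·G(s) = K·1·13 / (4·10) = 0.325·K.
e_ss = 3/K_v = 8/13 ⇒ K_v = 4.875 ⇒ K = 4.875/0.325 = 15.

15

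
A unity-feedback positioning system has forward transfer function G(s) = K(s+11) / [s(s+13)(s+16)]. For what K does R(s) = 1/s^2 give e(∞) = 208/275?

25

G(s) has one factor of s in the denominator, so the system is type 1.
K_v = lim_{s→0} s·G(s) = K·11 / (13·16) = (11/208)·K.
e_ss = 1/K_v = 208/275 ⇒ K_v = 275/208 ⇒ K = (275/208)/(11/208) = 25.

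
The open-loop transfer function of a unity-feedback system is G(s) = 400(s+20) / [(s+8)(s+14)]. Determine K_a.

G(s) has no factors of s in the denominator, so the system is type 0.
K_a = lim_{s→0} s^2·G(s) = 0 (the extra factor of s kills the finite limit).

0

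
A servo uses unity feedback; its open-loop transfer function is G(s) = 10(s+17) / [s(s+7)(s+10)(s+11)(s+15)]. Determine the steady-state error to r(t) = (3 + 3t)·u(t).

3465/17

G(s) has one factor of s in the denominator, so the system is type 1. Taking each input component in turn:
  • 3: tracked with zero error.
  • 3t: e_ss = 3/K_v with K_v=17/1155 → 3465/17.
Total e_ss = 3465/17.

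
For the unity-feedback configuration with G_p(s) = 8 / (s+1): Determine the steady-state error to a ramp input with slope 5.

infinity

No free integrators in G_p(s): this is a type 0 system.
K_v = lim_{s→0} s·G_p(s) = 0; the steady-state error to this ramp input grows without bound.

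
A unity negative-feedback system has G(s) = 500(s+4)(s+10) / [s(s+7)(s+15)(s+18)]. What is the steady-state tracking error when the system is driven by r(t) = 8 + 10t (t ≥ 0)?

G(s) has one factor of s in the denominator, so the system is type 1. Taking each input component in turn:
  • 8: tracked with zero error.
  • 10t: e_ss = 10/K_v with K_v=2000/189 → 0.945.
Total e_ss = 0.945.

0.945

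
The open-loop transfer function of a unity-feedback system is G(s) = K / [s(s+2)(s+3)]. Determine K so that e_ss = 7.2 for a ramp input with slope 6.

G(s) has one factor of s in the denominator, so the system is type 1.
K_v = lim_{s→0} s·G(s) = K / (2·3) = (1/6)·K.
e_ss = 6/K_v = 7.2 ⇒ K_v = 5/6 ⇒ K = (5/6)/(1/6) = 5.

5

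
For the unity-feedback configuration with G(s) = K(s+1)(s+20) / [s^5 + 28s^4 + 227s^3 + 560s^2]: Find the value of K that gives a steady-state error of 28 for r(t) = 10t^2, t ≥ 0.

Lowest-order denominator term is 560s^2, so the open loop has 2 poles at the origin → type 2 system.
K_a = lim_{s→0} s^2·G(s) = K·1·20 / 560 = (1/28)·K.
e_ss = 20/K_a = 28 ⇒ K_a = 5/7 ⇒ K = (5/7)/(1/28) = 20.

20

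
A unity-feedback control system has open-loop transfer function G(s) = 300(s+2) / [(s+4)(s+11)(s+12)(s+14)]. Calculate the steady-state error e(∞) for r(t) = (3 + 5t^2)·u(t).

infinity

System type = 0 (no poles at s=0). Taking each input component in turn:
  • 3: e_ss = 3/(1+K_p) with K_p=25/308 → 308/111.
  • 5t^2: a type-0 system cannot track it, e_ss → ∞.
The unbounded component dominates.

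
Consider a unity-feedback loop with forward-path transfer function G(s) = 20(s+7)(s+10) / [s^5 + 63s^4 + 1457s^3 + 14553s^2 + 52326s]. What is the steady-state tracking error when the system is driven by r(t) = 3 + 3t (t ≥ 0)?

The denominator has no term below 52326s — 1 pole at s=0, type 1. Treating each term separately:
  • 3: tracked with zero error.
  • 3t: e_ss = 3/K_v with K_v=700/26163 → 78489/700.
Total e_ss = 78489/700.

78489/700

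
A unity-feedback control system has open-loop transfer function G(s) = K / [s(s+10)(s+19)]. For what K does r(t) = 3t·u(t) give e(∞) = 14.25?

System type = 1 (one pole at s=0).
K_v = lim_{s→0} s·G(s) = K / (10·19) = (1/190)·K.
e_ss = 3/K_v = 14.25 ⇒ K_v = 4/19 ⇒ K = (4/19)/(1/190) = 40.

40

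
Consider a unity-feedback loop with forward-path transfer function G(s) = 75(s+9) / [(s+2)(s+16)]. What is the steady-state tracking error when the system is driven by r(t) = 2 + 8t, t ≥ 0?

infinity

No free integrators in G(s): this is a type 0 system. Taking each input component in turn:
  • 2: e_ss = 2/(1+K_p) with K_p=675/32 → 64/707.
  • 8t: a type-0 system cannot track it, e_ss → ∞.
The unbounded component dominates.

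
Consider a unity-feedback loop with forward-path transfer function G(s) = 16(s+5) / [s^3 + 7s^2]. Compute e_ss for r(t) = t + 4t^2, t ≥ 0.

0.7

Lowest-order denominator term is 7s^2, so the open loop has 2 poles at the origin → type 2 system. Treating each term separately:
  • t: tracked with zero error.
  • 4t^2: e_ss = 8/K_a with K_a=80/7 → 0.7.
Total e_ss = 0.7.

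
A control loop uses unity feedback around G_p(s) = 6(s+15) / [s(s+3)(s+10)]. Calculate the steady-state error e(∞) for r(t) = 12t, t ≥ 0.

4

One free integrator in G_p(s): this is a type 1 system.
K_v = lim_{s→0} s·G_p(s) = 6·15 / (3·10) = 3.
e_ss = 12/K_v = 12/3 = 4.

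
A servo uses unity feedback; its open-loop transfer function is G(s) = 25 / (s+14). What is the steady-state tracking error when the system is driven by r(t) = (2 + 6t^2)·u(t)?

infinity

System type = 0 (no poles at s=0). Taking each input component in turn:
  • 2: e_ss = 2/(1+K_p) with K_p=25/14 → 28/39.
  • 6t^2: a type-0 system cannot track it, e_ss → ∞.
The unbounded component dominates.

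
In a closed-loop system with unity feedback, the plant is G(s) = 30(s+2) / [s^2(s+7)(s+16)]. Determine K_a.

The open loop has two poles at the origin → type 2 system.
K_a = lim_{s→0} s^2·G(s) = 30·2 / (7·16) = 15/28.

15/28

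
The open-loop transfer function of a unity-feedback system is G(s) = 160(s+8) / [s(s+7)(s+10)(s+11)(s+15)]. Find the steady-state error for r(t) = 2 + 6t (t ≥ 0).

System type = 1 (one pole at s=0). Treating each term separately:
  • 2: tracked with zero error.
  • 6t: e_ss = 6/K_v with K_v=128/1155 → 3465/64.
Total e_ss = 3465/64.

3465/64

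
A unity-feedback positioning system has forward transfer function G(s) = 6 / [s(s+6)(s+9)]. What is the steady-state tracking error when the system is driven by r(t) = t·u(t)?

9

G(s) has one factor of s in the denominator, so the system is type 1.
K_v = lim_{s→0} s·G(s) = 6 / (6·9) = 1/9.
e_ss = 1/K_v = 1/(1/9) = 9.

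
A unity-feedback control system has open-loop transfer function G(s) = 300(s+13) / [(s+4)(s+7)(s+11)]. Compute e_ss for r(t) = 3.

231/1052

G(s) has no factors of s in the denominator, so the system is type 0.
K_p = lim_{s→0} G(s) = 300·13 / (4·7·11) = 975/77.
e_ss = 3/(1 + K_p) = 3/(1052/77) = 231/1052.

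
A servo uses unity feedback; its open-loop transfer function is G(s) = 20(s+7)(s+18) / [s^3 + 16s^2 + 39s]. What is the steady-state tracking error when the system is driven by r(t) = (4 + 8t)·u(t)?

13/105

Lowest-order denominator term is 39s, so the open loop has 1 pole at the origin → type 1 system. Treating each term separately:
  • 4: tracked with zero error.
  • 8t: e_ss = 8/K_v with K_v=840/13 → 13/105.
Total e_ss = 13/105.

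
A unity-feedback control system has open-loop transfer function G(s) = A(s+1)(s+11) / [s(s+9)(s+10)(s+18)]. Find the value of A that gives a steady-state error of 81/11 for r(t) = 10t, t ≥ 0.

200

The open loop has one pole at the origin → type 1 system.
K_v = lim_{s→0} s·G(s) = A·1·11 / (9·10·18) = (11/1620)·A.
e_ss = 10/K_v = 81/11 ⇒ K_v = 110/81 ⇒ A = (110/81)/(11/1620) = 200.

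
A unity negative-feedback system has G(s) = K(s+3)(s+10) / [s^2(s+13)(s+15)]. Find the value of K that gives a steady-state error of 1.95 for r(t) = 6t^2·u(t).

System type = 2 (two poles at s=0).
K_a = lim_{s→0} s^2·G(s) = K·3·10 / (13·15) = (2/13)·K.
e_ss = 12/K_a = 1.95 ⇒ K_a = 80/13 ⇒ K = (80/13)/(2/13) = 40.

40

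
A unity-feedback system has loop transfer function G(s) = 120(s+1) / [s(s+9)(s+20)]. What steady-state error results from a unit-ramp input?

G(s) has one factor of s in the denominator, so the system is type 1.
K_v = lim_{s→0} s·G(s) = 120·1 / (9·20) = 2/3.
e_ss = 1/K_v = 1/(2/3) = 1.5.

1.5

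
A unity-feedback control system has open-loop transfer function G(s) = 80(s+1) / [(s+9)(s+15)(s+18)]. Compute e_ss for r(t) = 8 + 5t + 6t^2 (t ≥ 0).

infinity

The open loop has no poles at the origin → type 0 system. By superposition:
  • 8: e_ss = 8/(1+K_p) with K_p=8/243 → 1944/251.
  • 5t: a type-0 system cannot track it, e_ss → ∞.
  • 6t^2: a type-0 system cannot track it, e_ss → ∞.
The unbounded component dominates.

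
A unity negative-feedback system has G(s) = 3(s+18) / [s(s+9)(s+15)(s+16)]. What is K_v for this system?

G(s) has one factor of s in the denominator, so the system is type 1.
K_v = lim_{s→0} s·G(s) = 3·18 / (9·15·16) = 0.025.

0.025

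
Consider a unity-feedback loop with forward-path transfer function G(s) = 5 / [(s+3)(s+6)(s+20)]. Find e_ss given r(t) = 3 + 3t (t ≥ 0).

System type = 0 (no poles at s=0). By superposition:
  • 3: e_ss = 3/(1+K_p) with K_p=1/72 → 216/73.
  • 3t: a type-0 system cannot track it, e_ss → ∞.
The unbounded component dominates.

infinity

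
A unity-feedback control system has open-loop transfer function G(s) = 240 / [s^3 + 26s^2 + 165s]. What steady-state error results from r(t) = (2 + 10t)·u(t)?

The denominator has no term below 165s — 1 pole at s=0, type 1. Treating each term separately:
  • 2: tracked with zero error.
  • 10t: e_ss = 10/K_v with K_v=16/11 → 6.875.
Total e_ss = 6.875.

6.875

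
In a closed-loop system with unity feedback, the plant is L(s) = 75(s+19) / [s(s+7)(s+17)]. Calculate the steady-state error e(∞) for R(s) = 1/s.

0

One free integrator in L(s): this is a type 1 system.
A type-1 system has K_p = ∞, so it tracks a step input with zero steady-state error.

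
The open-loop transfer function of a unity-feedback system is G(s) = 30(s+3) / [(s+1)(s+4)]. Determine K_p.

22.5

System type = 0 (no poles at s=0).
K_p = lim_{s→0} G(s) = 30·3 / (1·4) = 22.5.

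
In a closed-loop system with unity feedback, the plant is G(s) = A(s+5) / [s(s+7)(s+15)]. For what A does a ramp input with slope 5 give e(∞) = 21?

5

G(s) has one factor of s in the denominator, so the system is type 1.
K_v = lim_{s→0} s·G(s) = A·5 / (7·15) = (1/21)·A.
e_ss = 5/K_v = 21 ⇒ K_v = 5/21 ⇒ A = (5/21)/(1/21) = 5.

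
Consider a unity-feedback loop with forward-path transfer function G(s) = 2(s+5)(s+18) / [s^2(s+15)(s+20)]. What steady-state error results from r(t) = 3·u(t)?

0

System type = 2 (two poles at s=0).
K_p = ∞ for a type-2 system; e_ss to a step is zero.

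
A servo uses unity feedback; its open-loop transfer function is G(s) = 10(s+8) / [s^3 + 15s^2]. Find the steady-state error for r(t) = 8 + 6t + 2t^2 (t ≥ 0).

Factoring s^2 from the denominator leaves a polynomial with constant term 15, so the system is type 2. Taking each input component in turn:
  • 8: tracked with zero error.
  • 6t: tracked with zero error.
  • 2t^2: e_ss = 4/K_a with K_a=16/3 → 0.75.
Total e_ss = 0.75.

0.75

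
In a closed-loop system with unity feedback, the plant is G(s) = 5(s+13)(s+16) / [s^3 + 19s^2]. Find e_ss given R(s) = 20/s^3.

19/52

Factoring s^2 from the denominator leaves a polynomial with constant term 19, so the system is type 2.
K_a = lim_{s→0} s^2·G(s) = 5·13·16 / 19 = 1040/19.
r(t) = 10t^2 gives R(s) = 20/s^3.
e_ss = 20/K_a = 20/(1040/19) = 19/52.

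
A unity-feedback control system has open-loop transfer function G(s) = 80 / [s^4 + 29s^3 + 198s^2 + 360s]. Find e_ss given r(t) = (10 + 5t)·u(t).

Factoring s from the denominator leaves a polynomial with constant term 360, so the system is type 1. Treating each term separately:
  • 10: tracked with zero error.
  • 5t: e_ss = 5/K_v with K_v=2/9 → 22.5.
Total e_ss = 22.5.

22.5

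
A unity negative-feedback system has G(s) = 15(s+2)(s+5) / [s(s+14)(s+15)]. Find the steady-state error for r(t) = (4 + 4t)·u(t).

5.6

G(s) has one factor of s in the denominator, so the system is type 1. Treating each term separately:
  • 4: tracked with zero error.
  • 4t: e_ss = 4/K_v with K_v=5/7 → 5.6.
Total e_ss = 5.6.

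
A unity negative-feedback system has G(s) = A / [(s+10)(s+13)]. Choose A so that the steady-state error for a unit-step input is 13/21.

80

G(s) has no factors of s in the denominator, so the system is type 0.
K_p = lim_{s→0} G(s) = A / (10·13) = (1/130)·A.
e_ss = 1/(1 + K_p) = 13/21 ⇒ 1 + (1/130)·A = 21/13 ⇒ A = 80.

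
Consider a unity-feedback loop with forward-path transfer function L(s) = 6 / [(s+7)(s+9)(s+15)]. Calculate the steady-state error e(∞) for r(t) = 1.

The open loop has no poles at the origin → type 0 system.
K_p = lim_{s→0} L(s) = 6 / (7·9·15) = 2/315.
e_ss = 1/(1 + K_p) = 1/(317/315) = 315/317.

315/317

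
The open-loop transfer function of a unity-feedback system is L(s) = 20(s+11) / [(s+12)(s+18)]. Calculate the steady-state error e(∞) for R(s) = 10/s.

The open loop has no poles at the origin → type 0 system.
K_p = lim_{s→0} L(s) = 20·11 / (12·18) = 55/54.
e_ss = 10/(1 + K_p) = 10/(109/54) = 540/109.

540/109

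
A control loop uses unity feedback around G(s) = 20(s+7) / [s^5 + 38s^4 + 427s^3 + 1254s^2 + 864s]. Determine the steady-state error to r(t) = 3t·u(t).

648/35

Lowest-order denominator term is 864s, so the open loop has 1 pole at the origin → type 1 system.
K_v = lim_{s→0} s·G(s) = 20·7 / 864 = 35/216.
e_ss = 3/K_v = 3/(35/216) = 648/35.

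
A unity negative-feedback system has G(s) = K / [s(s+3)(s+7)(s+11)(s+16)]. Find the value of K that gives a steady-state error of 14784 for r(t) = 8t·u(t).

2

One free integrator in G(s): this is a type 1 system.
K_v = lim_{s→0} s·G(s) = K / (3·7·11·16) = (1/3696)·K.
e_ss = 8/K_v = 14784 ⇒ K_v = 1/1848 ⇒ K = (1/1848)/(1/3696) = 2.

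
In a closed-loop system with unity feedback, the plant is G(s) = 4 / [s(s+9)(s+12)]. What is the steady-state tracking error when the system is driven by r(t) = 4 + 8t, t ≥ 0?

216

The open loop has one pole at the origin → type 1 system. By superposition:
  • 4: tracked with zero error.
  • 8t: e_ss = 8/K_v with K_v=1/27 → 216.
Total e_ss = 216.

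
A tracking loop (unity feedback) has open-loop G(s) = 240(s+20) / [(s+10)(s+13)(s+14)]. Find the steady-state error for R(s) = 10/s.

910/331

G(s) has no factors of s in the denominator, so the system is type 0.
K_p = lim_{s→0} G(s) = 240·20 / (10·13·14) = 240/91.
e_ss = 10/(1 + K_p) = 10/(331/91) = 910/331.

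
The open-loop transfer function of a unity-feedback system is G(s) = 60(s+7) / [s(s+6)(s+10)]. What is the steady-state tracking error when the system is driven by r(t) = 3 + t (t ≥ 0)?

One free integrator in G(s): this is a type 1 system. Treating each term separately:
  • 3: tracked with zero error.
  • t: e_ss = 1/K_v with K_v=7 → 1/7.
Total e_ss = 1/7.

1/7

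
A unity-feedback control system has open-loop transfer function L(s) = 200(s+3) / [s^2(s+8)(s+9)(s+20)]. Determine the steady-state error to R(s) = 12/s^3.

System type = 2 (two poles at s=0).
K_a = lim_{s→0} s^2·L(s) = 200·3 / (8·9·20) = 5/12.
r(t) = 6t^2 gives R(s) = 12/s^3.
e_ss = 12/K_a = 12/(5/12) = 28.8.

28.8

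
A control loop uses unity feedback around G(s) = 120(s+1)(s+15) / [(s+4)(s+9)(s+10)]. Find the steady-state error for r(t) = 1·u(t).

1/6

No free integrators in G(s): this is a type 0 system.
K_p = lim_{s→0} G(s) = 120·1·15 / (4·9·10) = 5.
e_ss = 1/(1 + K_p) = 1/6.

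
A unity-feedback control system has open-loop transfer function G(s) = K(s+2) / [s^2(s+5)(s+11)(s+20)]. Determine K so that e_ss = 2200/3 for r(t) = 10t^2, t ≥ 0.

The open loop has two poles at the origin → type 2 system.
K_a = lim_{s→0} s^2·G(s) = K·2 / (5·11·20) = (1/550)·K.
e_ss = 20/K_a = 2200/3 ⇒ K_a = 3/110 ⇒ K = (3/110)/(1/550) = 15.

15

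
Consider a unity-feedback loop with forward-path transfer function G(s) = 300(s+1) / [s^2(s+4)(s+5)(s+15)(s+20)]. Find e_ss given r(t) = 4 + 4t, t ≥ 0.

The open loop has two poles at the origin → type 2 system. Taking each input component in turn:
  • 4: tracked with zero error.
  • 4t: tracked with zero error.
Total e_ss = 0.

0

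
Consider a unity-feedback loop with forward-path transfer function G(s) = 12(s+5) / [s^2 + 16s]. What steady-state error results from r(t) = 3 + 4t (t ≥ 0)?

16/15

Factoring s from the denominator leaves a polynomial with constant term 16, so the system is type 1. Taking each input component in turn:
  • 3: tracked with zero error.
  • 4t: e_ss = 4/K_v with K_v=3.75 → 16/15.
Total e_ss = 16/15.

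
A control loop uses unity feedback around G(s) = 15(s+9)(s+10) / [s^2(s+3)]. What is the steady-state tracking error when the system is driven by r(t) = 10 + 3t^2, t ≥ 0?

G(s) has two factors of s in the denominator, so the system is type 2. By superposition:
  • 10: tracked with zero error.
  • 3t^2: e_ss = 6/K_a with K_a=450 → 1/75.
Total e_ss = 1/75.

1/75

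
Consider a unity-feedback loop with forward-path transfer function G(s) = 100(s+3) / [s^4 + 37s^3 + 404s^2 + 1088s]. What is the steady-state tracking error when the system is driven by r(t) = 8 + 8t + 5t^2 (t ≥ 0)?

Lowest-order denominator term is 1088s, so the open loop has 1 pole at the origin → type 1 system. Treating each term separately:
  • 8: tracked with zero error.
  • 8t: e_ss = 8/K_v with K_v=75/272 → 2176/75.
  • 5t^2: a type-1 system cannot track it, e_ss → ∞.
The unbounded component dominates.

infinity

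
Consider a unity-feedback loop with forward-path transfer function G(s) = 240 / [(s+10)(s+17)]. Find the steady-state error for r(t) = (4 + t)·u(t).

System type = 0 (no poles at s=0). Taking each input component in turn:
  • 4: e_ss = 4/(1+K_p) with K_p=24/17 → 68/41.
  • t: a type-0 system cannot track it, e_ss → ∞.
The unbounded component dominates.

infinity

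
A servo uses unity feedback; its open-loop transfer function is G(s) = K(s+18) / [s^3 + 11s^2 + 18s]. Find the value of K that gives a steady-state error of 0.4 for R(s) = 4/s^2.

10

The denominator has no term below 18s — 1 pole at s=0, type 1.
K_v = lim_{s→0} s·G(s) = K·18 / 18 = 1·K.
e_ss = 4/K_v = 0.4 ⇒ K_v = 10 ⇒ K = 10/1 = 10.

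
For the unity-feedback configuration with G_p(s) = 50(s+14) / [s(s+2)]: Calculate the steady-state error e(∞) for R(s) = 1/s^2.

One free integrator in G_p(s): this is a type 1 system.
K_v = lim_{s→0} s·G_p(s) = 50·14 / (2) = 350.
e_ss = 1/K_v = 1/350.

1/350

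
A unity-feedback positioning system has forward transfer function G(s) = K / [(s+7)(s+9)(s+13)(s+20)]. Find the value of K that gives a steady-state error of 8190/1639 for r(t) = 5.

10

The open loop has no poles at the origin → type 0 system.
K_p = lim_{s→0} G(s) = K / (7·9·13·20) = (1/16380)·K.
e_ss = 5/(1 + K_p) = 8190/1639 ⇒ 1 + (1/16380)·K = 1639/1638 ⇒ K = 10.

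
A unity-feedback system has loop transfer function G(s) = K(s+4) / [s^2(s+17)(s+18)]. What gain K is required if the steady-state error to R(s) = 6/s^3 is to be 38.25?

Two free integrators in G(s): this is a type 2 system.
K_a = lim_{s→0} s^2·G(s) = K·4 / (17·18) = (2/153)·K.
e_ss = 6/K_a = 38.25 ⇒ K_a = 8/51 ⇒ K = (8/51)/(2/153) = 12.

12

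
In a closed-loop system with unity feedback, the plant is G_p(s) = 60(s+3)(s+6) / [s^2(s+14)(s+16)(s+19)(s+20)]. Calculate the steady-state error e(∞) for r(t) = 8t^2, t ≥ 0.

System type = 2 (two poles at s=0).
K_a = lim_{s→0} s^2·G_p(s) = 60·3·6 / (14·16·19·20) = 27/2128.
r(t) = 8t^2 gives R(s) = 16/s^3.
e_ss = 16/K_a = 16/(27/2128) = 34048/27.

34048/27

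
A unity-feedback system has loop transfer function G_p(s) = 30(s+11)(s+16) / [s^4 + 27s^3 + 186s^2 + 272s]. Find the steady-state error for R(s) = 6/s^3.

Factoring s from the denominator leaves a polynomial with constant term 272, so the system is type 1.
For a type-1 system K_a = 0, so e_ss to a parabolic input is unbounded.

infinity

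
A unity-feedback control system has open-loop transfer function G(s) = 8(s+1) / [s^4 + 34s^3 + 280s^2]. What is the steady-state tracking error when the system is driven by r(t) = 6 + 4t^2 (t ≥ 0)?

The denominator has no term below 280s^2 — 2 poles at s=0, type 2. Taking each input component in turn:
  • 6: tracked with zero error.
  • 4t^2: e_ss = 8/K_a with K_a=1/35 → 280.
Total e_ss = 280.

280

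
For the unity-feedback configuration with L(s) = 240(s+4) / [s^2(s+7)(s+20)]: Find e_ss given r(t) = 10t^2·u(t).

The open loop has two poles at the origin → type 2 system.
K_a = lim_{s→0} s^2·L(s) = 240·4 / (7·20) = 48/7.
r(t) = 10t^2 gives R(s) = 20/s^3.
e_ss = 20/K_a = 20/(48/7) = 35/12.

35/12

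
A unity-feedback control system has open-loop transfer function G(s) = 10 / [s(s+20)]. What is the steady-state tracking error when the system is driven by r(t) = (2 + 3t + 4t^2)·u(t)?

One free integrator in G(s): this is a type 1 system. Taking each input component in turn:
  • 2: tracked with zero error.
  • 3t: e_ss = 3/K_v with K_v=0.5 → 6.
  • 4t^2: a type-1 system cannot track it, e_ss → ∞.
The unbounded component dominates.

infinity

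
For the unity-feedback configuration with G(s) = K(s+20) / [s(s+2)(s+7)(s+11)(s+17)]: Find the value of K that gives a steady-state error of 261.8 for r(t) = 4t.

System type = 1 (one pole at s=0).
K_v = lim_{s→0} s·G(s) = K·20 / (2·7·11·17) = (10/1309)·K.
e_ss = 4/K_v = 261.8 ⇒ K_v = 20/1309 ⇒ K = (20/1309)/(10/1309) = 2.

2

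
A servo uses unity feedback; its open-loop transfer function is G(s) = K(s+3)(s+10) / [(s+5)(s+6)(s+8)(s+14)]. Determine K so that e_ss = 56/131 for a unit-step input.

150

No free integrators in G(s): this is a type 0 system.
K_p = lim_{s→0} G(s) = K·3·10 / (5·6·8·14) = (1/112)·K.
e_ss = 1/(1 + K_p) = 56/131 ⇒ 1 + (1/112)·K = 131/56 ⇒ K = 150.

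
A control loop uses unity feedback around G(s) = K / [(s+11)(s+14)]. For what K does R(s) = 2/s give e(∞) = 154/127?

No free integrators in G(s): this is a type 0 system.
K_p = lim_{s→0} G(s) = K / (11·14) = (1/154)·K.
e_ss = 2/(1 + K_p) = 154/127 ⇒ 1 + (1/154)·K = 127/77 ⇒ K = 100.

100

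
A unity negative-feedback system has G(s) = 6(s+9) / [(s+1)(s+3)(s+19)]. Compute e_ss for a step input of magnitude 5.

95/37

System type = 0 (no poles at s=0).
K_p = lim_{s→0} G(s) = 6·9 / (1·3·19) = 18/19.
e_ss = 5/(1 + K_p) = 5/(37/19) = 95/37.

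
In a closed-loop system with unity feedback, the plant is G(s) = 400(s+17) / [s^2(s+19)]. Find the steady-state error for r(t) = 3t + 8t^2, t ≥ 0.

19/425

The open loop has two poles at the origin → type 2 system. Treating each term separately:
  • 3t: tracked with zero error.
  • 8t^2: e_ss = 16/K_a with K_a=6800/19 → 19/425.
Total e_ss = 19/425.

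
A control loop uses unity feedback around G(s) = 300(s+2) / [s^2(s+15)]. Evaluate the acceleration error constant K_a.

40

Two free integrators in G(s): this is a type 2 system.
K_a = lim_{s→0} s^2·G(s) = 300·2 / (15) = 40.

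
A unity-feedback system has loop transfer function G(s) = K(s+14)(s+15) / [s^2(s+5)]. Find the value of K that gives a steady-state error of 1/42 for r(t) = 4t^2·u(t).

Two free integrators in G(s): this is a type 2 system.
K_a = lim_{s→0} s^2·G(s) = K·14·15 / (5) = 42·K.
e_ss = 8/K_a = 1/42 ⇒ K_a = 336 ⇒ K = 336/42 = 8.

8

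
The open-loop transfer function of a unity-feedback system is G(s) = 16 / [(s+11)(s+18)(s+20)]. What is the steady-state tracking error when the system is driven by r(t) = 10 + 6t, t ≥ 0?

infinity

The open loop has no poles at the origin → type 0 system. Taking each input component in turn:
  • 10: e_ss = 10/(1+K_p) with K_p=2/495 → 4950/497.
  • 6t: a type-0 system cannot track it, e_ss → ∞.
The unbounded component dominates.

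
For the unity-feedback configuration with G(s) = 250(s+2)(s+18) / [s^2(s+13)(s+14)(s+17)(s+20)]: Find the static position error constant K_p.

infinity

K_p = lim_{s→0} G(s); with 2 poles at the origin the limit diverges, so K_p = ∞.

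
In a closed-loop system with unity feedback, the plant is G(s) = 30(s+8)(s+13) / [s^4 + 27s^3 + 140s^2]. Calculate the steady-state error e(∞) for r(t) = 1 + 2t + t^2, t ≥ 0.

The denominator has no term below 140s^2 — 2 poles at s=0, type 2. Taking each input component in turn:
  • 1: tracked with zero error.
  • 2t: tracked with zero error.
  • t^2: e_ss = 2/K_a with K_a=156/7 → 7/78.
Total e_ss = 7/78.

7/78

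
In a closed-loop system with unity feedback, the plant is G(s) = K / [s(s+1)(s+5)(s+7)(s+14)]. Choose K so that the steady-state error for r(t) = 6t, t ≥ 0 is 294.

10

G(s) has one factor of s in the denominator, so the system is type 1.
K_v = lim_{s→0} s·G(s) = K / (1·5·7·14) = (1/490)·K.
e_ss = 6/K_v = 294 ⇒ K_v = 1/49 ⇒ K = (1/49)/(1/490) = 10.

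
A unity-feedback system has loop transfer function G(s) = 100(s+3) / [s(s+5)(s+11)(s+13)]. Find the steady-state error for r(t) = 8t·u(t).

G(s) has one factor of s in the denominator, so the system is type 1.
K_v = lim_{s→0} s·G(s) = 100·3 / (5·11·13) = 60/143.
e_ss = 8/K_v = 8/(60/143) = 286/15.

286/15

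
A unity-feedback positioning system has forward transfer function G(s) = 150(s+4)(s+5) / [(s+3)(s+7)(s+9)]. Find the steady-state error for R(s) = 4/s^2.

infinity

G(s) has no factors of s in the denominator, so the system is type 0.
For a type-0 system K_v = 0, so e_ss to a ramp input is unbounded.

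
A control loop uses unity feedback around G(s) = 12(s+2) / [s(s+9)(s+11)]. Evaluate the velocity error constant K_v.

One free integrator in G(s): this is a type 1 system.
K_v = lim_{s→0} s·G(s) = 12·2 / (9·11) = 8/33.

8/33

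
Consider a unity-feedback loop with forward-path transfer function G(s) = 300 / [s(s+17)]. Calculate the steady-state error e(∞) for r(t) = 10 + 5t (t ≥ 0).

G(s) has one factor of s in the denominator, so the system is type 1. By superposition:
  • 10: tracked with zero error.
  • 5t: e_ss = 5/K_v with K_v=300/17 → 17/60.
Total e_ss = 17/60.

17/60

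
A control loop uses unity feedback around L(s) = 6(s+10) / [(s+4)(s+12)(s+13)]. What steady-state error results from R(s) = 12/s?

L(s) has no factors of s in the denominator, so the system is type 0.
K_p = lim_{s→0} L(s) = 6·10 / (4·12·13) = 5/52.
e_ss = 12/(1 + K_p) = 12/(57/52) = 208/19.

208/19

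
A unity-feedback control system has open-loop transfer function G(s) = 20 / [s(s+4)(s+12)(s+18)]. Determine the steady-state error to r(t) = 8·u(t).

0

One free integrator in G(s): this is a type 1 system.
A type-1 system has K_p = ∞, so it tracks a step input with zero steady-state error.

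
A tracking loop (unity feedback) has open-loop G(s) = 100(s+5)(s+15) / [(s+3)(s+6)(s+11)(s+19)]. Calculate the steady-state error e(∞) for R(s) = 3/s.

The open loop has no poles at the origin → type 0 system.
K_p = lim_{s→0} G(s) = 100·5·15 / (3·6·11·19) = 1250/627.
e_ss = 3/(1 + K_p) = 3/(1877/627) = 1881/1877.

1881/1877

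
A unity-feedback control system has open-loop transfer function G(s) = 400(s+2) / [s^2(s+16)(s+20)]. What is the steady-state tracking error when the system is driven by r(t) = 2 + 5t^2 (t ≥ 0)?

4

System type = 2 (two poles at s=0). By superposition:
  • 2: tracked with zero error.
  • 5t^2: e_ss = 10/K_a with K_a=2.5 → 4.
Total e_ss = 4.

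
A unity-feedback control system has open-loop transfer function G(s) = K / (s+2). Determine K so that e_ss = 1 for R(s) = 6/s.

10

No free integrators in G(s): this is a type 0 system.
K_p = lim_{s→0} G(s) = K / (2) = 0.5·K.
e_ss = 6/(1 + K_p) = 1 ⇒ 1 + 0.5·K = 6 ⇒ K = 10.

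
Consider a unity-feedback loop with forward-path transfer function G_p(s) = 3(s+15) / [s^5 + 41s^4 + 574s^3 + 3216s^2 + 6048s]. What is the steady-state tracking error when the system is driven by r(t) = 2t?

268.8

Lowest-order denominator term is 6048s, so the open loop has 1 pole at the origin → type 1 system.
K_v = lim_{s→0} s·G_p(s) = 3·15 / 6048 = 5/672.
e_ss = 2/K_v = 2/(5/672) = 268.8.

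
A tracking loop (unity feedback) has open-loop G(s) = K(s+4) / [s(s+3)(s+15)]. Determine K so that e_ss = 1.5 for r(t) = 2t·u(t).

The open loop has one pole at the origin → type 1 system.
K_v = lim_{s→0} s·G(s) = K·4 / (3·15) = (4/45)·K.
e_ss = 2/K_v = 1.5 ⇒ K_v = 4/3 ⇒ K = (4/3)/(4/45) = 15.

15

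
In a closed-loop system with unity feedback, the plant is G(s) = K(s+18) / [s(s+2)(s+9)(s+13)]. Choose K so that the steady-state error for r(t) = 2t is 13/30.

One free integrator in G(s): this is a type 1 system.
K_v = lim_{s→0} s·G(s) = K·18 / (2·9·13) = (1/13)·K.
e_ss = 2/K_v = 13/30 ⇒ K_v = 60/13 ⇒ K = (60/13)/(1/13) = 60.

60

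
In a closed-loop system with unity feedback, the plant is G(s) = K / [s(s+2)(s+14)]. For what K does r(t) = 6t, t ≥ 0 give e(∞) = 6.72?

One free integrator in G(s): this is a type 1 system.
K_v = lim_{s→0} s·G(s) = K / (2·14) = (1/28)·K.
e_ss = 6/K_v = 6.72 ⇒ K_v = 25/28 ⇒ K = (25/28)/(1/28) = 25.

25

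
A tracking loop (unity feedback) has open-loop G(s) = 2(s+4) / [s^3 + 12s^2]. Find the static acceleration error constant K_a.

Factoring s^2 from the denominator leaves a polynomial with constant term 12, so the system is type 2.
K_a = lim_{s→0} s^2·G(s) = 2·4 / 12 = 2/3.

2/3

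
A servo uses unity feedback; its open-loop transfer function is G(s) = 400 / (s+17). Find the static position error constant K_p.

G(s) has no factors of s in the denominator, so the system is type 0.
K_p = lim_{s→0} G(s) = 400 / (17) = 400/17.

400/17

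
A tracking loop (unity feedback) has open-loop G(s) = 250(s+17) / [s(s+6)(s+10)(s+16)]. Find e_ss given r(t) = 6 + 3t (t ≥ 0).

288/425

System type = 1 (one pole at s=0). Treating each term separately:
  • 6: tracked with zero error.
  • 3t: e_ss = 3/K_v with K_v=425/96 → 288/425.
Total e_ss = 288/425.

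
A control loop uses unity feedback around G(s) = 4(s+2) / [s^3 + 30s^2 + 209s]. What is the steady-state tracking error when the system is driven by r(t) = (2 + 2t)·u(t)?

Factoring s from the denominator leaves a polynomial with constant term 209, so the system is type 1. By superposition:
  • 2: tracked with zero error.
  • 2t: e_ss = 2/K_v with K_v=8/209 → 52.25.
Total e_ss = 52.25.

52.25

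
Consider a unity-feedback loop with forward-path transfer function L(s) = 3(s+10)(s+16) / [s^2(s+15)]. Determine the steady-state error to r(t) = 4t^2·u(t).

0.25

Two free integrators in L(s): this is a type 2 system.
K_a = lim_{s→0} s^2·L(s) = 3·10·16 / (15) = 32.
r(t) = 4t^2 gives R(s) = 8/s^3.
e_ss = 8/K_a = 8/32 = 0.25.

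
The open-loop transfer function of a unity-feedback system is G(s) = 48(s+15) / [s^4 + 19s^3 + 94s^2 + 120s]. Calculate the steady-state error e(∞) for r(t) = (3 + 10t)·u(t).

Lowest-order denominator term is 120s, so the open loop has 1 pole at the origin → type 1 system. Taking each input component in turn:
  • 3: tracked with zero error.
  • 10t: e_ss = 10/K_v with K_v=6 → 5/3.
Total e_ss = 5/3.

5/3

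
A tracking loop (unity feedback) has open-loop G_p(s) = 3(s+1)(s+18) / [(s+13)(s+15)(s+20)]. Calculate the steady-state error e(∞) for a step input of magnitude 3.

1950/659

The open loop has no poles at the origin → type 0 system.
K_p = lim_{s→0} G_p(s) = 3·1·18 / (13·15·20) = 9/650.
e_ss = 3/(1 + K_p) = 3/(659/650) = 1950/659.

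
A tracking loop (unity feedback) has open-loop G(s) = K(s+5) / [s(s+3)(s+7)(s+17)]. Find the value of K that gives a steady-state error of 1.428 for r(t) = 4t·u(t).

200

G(s) has one factor of s in the denominator, so the system is type 1.
K_v = lim_{s→0} s·G(s) = K·5 / (3·7·17) = (5/357)·K.
e_ss = 4/K_v = 1.428 ⇒ K_v = 1000/357 ⇒ K = (1000/357)/(5/357) = 200.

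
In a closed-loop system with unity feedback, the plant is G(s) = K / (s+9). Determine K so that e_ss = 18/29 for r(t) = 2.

20

System type = 0 (no poles at s=0).
K_p = lim_{s→0} G(s) = K / (9) = (1/9)·K.
e_ss = 2/(1 + K_p) = 18/29 ⇒ 1 + (1/9)·K = 29/9 ⇒ K = 20.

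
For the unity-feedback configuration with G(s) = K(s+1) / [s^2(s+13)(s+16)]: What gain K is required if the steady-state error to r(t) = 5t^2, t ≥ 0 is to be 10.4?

200

G(s) has two factors of s in the denominator, so the system is type 2.
K_a = lim_{s→0} s^2·G(s) = K·1 / (13·16) = (1/208)·K.
e_ss = 10/K_a = 10.4 ⇒ K_a = 25/26 ⇒ K = (25/26)/(1/208) = 200.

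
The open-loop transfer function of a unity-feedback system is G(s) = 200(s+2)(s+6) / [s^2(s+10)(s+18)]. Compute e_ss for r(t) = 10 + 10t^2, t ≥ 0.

1.5

Two free integrators in G(s): this is a type 2 system. Taking each input component in turn:
  • 10: tracked with zero error.
  • 10t^2: e_ss = 20/K_a with K_a=40/3 → 1.5.
Total e_ss = 1.5.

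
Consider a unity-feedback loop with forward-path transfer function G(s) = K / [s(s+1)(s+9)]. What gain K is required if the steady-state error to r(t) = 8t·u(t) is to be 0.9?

System type = 1 (one pole at s=0).
K_v = lim_{s→0} s·G(s) = K / (1·9) = (1/9)·K.
e_ss = 8/K_v = 0.9 ⇒ K_v = 80/9 ⇒ K = (80/9)/(1/9) = 80.

80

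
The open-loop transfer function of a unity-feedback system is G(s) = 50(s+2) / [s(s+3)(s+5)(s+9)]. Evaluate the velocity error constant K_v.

One free integrator in G(s): this is a type 1 system.
K_v = lim_{s→0} s·G(s) = 50·2 / (3·5·9) = 20/27.

20/27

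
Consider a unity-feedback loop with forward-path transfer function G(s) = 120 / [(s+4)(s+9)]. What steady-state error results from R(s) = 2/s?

6/13

No free integrators in G(s): this is a type 0 system.
K_p = lim_{s→0} G(s) = 120 / (4·9) = 10/3.
e_ss = 2/(1 + K_p) = 2/(13/3) = 6/13.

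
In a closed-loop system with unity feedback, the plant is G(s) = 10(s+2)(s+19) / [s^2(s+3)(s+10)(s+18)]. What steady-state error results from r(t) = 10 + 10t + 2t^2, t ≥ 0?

Two free integrators in G(s): this is a type 2 system. By superposition:
  • 10: tracked with zero error.
  • 10t: tracked with zero error.
  • 2t^2: e_ss = 4/K_a with K_a=19/27 → 108/19.
Total e_ss = 108/19.

108/19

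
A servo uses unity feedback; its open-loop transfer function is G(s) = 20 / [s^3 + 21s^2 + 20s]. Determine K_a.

Lowest-order denominator term is 20s, so the open loop has 1 pole at the origin → type 1 system.
K_a = lim_{s→0} s^2·G(s) = 0 (the extra factor of s kills the finite limit).

0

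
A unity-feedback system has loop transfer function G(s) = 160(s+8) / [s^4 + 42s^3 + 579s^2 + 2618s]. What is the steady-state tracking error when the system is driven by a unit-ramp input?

1309/640

Lowest-order denominator term is 2618s, so the open loop has 1 pole at the origin → type 1 system.
K_v = lim_{s→0} s·G(s) = 160·8 / 2618 = 640/1309.
e_ss = 1/K_v = 1/(640/1309) = 1309/640.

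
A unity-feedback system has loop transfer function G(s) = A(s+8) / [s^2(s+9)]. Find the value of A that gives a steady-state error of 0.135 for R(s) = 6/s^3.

50

G(s) has two factors of s in the denominator, so the system is type 2.
K_a = lim_{s→0} s^2·G(s) = A·8 / (9) = (8/9)·A.
e_ss = 6/K_a = 0.135 ⇒ K_a = 400/9 ⇒ A = (400/9)/(8/9) = 50.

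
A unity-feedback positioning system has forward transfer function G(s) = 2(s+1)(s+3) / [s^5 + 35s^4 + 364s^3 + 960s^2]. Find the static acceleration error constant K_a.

1/160

Factoring s^2 from the denominator leaves a polynomial with constant term 960, so the system is type 2.
K_a = lim_{s→0} s^2·G(s) = 2·1·3 / 960 = 1/160.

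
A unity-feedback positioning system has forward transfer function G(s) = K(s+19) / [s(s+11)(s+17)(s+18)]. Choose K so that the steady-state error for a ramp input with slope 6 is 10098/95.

The open loop has one pole at the origin → type 1 system.
K_v = lim_{s→0} s·G(s) = K·19 / (11·17·18) = (19/3366)·K.
e_ss = 6/K_v = 10098/95 ⇒ K_v = 95/1683 ⇒ K = (95/1683)/(19/3366) = 10.

10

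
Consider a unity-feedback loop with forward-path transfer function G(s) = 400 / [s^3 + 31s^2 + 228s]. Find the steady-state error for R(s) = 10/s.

Factoring s from the denominator leaves a polynomial with constant term 228, so the system is type 1.
A type-1 system has K_p = ∞, so it tracks a step input with zero steady-state error.

0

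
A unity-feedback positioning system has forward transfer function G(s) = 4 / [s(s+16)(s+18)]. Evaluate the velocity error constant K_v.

G(s) has one factor of s in the denominator, so the system is type 1.
K_v = lim_{s→0} s·G(s) = 4 / (16·18) = 1/72.

1/72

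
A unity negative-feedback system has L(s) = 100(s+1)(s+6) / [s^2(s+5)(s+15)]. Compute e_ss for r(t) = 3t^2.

0.75

System type = 2 (two poles at s=0).
K_a = lim_{s→0} s^2·L(s) = 100·1·6 / (5·15) = 8.
r(t) = 3t^2 gives R(s) = 6/s^3.
e_ss = 6/K_a = 6/8 = 0.75.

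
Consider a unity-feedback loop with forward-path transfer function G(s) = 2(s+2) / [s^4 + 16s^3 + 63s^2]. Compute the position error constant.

K_p = lim_{s→0} G(s); with 2 poles at the origin the limit diverges, so K_p = ∞.

infinity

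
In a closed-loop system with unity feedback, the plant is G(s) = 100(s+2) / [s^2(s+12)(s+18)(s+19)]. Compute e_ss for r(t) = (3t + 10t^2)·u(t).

410.4

Two free integrators in G(s): this is a type 2 system. By superposition:
  • 3t: tracked with zero error.
  • 10t^2: e_ss = 20/K_a with K_a=25/513 → 410.4.
Total e_ss = 410.4.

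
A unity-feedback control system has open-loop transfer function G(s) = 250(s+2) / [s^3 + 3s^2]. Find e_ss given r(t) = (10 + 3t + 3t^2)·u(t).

0.036

Lowest-order denominator term is 3s^2, so the open loop has 2 poles at the origin → type 2 system. By superposition:
  • 10: tracked with zero error.
  • 3t: tracked with zero error.
  • 3t^2: e_ss = 6/K_a with K_a=500/3 → 0.036.
Total e_ss = 0.036.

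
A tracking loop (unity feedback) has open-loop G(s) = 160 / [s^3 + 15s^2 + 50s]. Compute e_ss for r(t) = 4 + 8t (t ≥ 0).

Factoring s from the denominator leaves a polynomial with constant term 50, so the system is type 1. Treating each term separately:
  • 4: tracked with zero error.
  • 8t: e_ss = 8/K_v with K_v=3.2 → 2.5.
Total e_ss = 2.5.

2.5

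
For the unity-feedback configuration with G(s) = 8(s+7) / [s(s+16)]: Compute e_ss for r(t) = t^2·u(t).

One free integrator in G(s): this is a type 1 system.
K_a = lim_{s→0} s^2·G(s) = 0; the steady-state error to this parabolic input grows without bound.

infinity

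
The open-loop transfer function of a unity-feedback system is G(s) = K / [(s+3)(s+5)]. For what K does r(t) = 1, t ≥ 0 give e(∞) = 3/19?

80

System type = 0 (no poles at s=0).
K_p = lim_{s→0} G(s) = K / (3·5) = (1/15)·K.
e_ss = 1/(1 + K_p) = 3/19 ⇒ 1 + (1/15)·K = 19/3 ⇒ K = 80.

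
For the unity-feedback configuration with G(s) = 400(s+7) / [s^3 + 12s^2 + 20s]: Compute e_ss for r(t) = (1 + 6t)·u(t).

3/70

Factoring s from the denominator leaves a polynomial with constant term 20, so the system is type 1. Taking each input component in turn:
  • 1: tracked with zero error.
  • 6t: e_ss = 6/K_v with K_v=140 → 3/70.
Total e_ss = 3/70.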